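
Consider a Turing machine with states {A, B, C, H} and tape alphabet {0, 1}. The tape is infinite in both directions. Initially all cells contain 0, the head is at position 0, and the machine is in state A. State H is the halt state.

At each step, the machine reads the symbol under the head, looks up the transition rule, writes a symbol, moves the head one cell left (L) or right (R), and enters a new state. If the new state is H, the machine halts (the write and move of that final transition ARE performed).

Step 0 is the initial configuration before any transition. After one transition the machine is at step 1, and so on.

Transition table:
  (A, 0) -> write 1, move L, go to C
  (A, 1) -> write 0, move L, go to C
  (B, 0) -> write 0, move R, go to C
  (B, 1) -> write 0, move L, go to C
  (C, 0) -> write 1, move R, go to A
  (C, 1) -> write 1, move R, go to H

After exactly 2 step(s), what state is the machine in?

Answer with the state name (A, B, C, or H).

Step 1: in state A at pos 0, read 0 -> (A,0)->write 1,move L,goto C. Now: state=C, head=-1, tape[-2..1]=0010 (head:  ^)
Step 2: in state C at pos -1, read 0 -> (C,0)->write 1,move R,goto A. Now: state=A, head=0, tape[-2..1]=0110 (head:   ^)

Answer: A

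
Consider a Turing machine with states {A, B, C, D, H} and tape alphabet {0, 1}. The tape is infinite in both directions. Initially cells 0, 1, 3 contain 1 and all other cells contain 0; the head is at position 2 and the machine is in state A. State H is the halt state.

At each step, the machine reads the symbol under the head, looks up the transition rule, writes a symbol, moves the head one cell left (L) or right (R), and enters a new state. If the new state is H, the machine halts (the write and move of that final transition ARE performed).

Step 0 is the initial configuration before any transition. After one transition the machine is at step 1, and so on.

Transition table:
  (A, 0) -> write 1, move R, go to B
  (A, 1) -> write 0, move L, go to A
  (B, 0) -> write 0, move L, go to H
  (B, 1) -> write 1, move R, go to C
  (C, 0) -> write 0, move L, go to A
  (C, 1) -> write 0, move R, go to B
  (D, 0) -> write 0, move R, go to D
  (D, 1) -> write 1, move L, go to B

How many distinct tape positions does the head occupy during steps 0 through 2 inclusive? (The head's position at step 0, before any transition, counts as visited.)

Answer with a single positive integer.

Answer: 3

Derivation:
Step 1: in state A at pos 2, read 0 -> (A,0)->write 1,move R,goto B. Now: state=B, head=3, tape[-1..4]=011110 (head:     ^)
Step 2: in state B at pos 3, read 1 -> (B,1)->write 1,move R,goto C. Now: state=C, head=4, tape[-1..5]=0111100 (head:      ^)
Head positions at steps 0..2: starting at 2, distinct positions visited = {2, 3, 4} -> 3 position(s)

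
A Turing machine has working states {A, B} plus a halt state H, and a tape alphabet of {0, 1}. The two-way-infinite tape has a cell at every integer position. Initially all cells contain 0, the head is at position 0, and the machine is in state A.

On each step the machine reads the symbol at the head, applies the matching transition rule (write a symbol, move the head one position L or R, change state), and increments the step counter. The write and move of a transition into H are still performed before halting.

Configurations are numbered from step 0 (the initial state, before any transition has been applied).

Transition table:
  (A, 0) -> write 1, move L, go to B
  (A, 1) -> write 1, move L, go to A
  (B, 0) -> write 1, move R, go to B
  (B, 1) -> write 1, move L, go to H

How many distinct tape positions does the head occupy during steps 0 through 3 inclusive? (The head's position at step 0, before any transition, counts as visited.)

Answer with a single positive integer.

Answer: 2

Derivation:
Step 1: in state A at pos 0, read 0 -> (A,0)->write 1,move L,goto B. Now: state=B, head=-1, tape[-2..1]=0010 (head:  ^)
Step 2: in state B at pos -1, read 0 -> (B,0)->write 1,move R,goto B. Now: state=B, head=0, tape[-2..1]=0110 (head:   ^)
Step 3: in state B at pos 0, read 1 -> (B,1)->write 1,move L,goto H. Now: state=H, head=-1, tape[-2..1]=0110 (head:  ^)
Head positions at steps 0..3: starting at 0, distinct positions visited = {-1, 0} -> 2 position(s)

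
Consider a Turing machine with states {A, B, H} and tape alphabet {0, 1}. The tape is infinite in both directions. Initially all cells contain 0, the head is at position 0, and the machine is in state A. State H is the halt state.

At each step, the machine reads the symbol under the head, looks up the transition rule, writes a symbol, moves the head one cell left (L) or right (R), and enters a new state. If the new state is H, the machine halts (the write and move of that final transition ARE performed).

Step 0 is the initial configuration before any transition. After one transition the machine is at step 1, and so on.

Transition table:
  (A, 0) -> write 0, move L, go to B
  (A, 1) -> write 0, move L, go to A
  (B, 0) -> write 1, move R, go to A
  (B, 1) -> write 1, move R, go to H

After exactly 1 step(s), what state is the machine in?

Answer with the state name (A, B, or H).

Step 1: in state A at pos 0, read 0 -> (A,0)->write 0,move L,goto B. Now: state=B, head=-1, tape[-2..1]=0000 (head:  ^)

Answer: B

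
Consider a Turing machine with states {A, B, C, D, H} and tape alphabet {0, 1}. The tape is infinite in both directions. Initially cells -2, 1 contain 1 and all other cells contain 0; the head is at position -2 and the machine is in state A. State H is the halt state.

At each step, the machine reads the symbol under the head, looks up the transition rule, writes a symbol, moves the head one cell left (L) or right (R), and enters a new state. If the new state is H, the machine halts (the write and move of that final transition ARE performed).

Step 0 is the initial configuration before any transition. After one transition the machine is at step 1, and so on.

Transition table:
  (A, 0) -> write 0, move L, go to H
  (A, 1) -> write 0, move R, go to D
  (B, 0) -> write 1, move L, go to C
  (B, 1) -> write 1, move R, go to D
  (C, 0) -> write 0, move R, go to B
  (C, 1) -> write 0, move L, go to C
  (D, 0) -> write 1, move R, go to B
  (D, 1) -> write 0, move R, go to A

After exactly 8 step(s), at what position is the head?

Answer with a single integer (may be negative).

Answer: 0

Derivation:
Step 1: in state A at pos -2, read 1 -> (A,1)->write 0,move R,goto D. Now: state=D, head=-1, tape[-3..2]=000010 (head:   ^)
Step 2: in state D at pos -1, read 0 -> (D,0)->write 1,move R,goto B. Now: state=B, head=0, tape[-3..2]=001010 (head:    ^)
Step 3: in state B at pos 0, read 0 -> (B,0)->write 1,move L,goto C. Now: state=C, head=-1, tape[-3..2]=001110 (head:   ^)
Step 4: in state C at pos -1, read 1 -> (C,1)->write 0,move L,goto C. Now: state=C, head=-2, tape[-3..2]=000110 (head:  ^)
Step 5: in state C at pos -2, read 0 -> (C,0)->write 0,move R,goto B. Now: state=B, head=-1, tape[-3..2]=000110 (head:   ^)
Step 6: in state B at pos -1, read 0 -> (B,0)->write 1,move L,goto C. Now: state=C, head=-2, tape[-3..2]=001110 (head:  ^)
Step 7: in state C at pos -2, read 0 -> (C,0)->write 0,move R,goto B. Now: state=B, head=-1, tape[-3..2]=001110 (head:   ^)
Step 8: in state B at pos -1, read 1 -> (B,1)->write 1,move R,goto D. Now: state=D, head=0, tape[-3..2]=001110 (head:    ^)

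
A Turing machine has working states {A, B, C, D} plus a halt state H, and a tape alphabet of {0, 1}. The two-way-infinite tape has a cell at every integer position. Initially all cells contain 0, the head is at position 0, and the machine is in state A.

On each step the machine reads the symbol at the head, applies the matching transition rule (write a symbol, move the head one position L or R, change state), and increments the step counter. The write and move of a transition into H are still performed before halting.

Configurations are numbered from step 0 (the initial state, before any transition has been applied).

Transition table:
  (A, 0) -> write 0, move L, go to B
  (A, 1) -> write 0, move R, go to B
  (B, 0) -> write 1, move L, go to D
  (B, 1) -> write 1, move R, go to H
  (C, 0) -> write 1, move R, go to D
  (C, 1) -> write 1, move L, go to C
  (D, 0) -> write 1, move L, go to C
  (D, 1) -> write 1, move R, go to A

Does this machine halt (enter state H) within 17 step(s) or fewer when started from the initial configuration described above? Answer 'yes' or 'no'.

Step 1: in state A at pos 0, read 0 -> (A,0)->write 0,move L,goto B. Now: state=B, head=-1, tape[-2..1]=0000 (head:  ^)
Step 2: in state B at pos -1, read 0 -> (B,0)->write 1,move L,goto D. Now: state=D, head=-2, tape[-3..1]=00100 (head:  ^)
Step 3: in state D at pos -2, read 0 -> (D,0)->write 1,move L,goto C. Now: state=C, head=-3, tape[-4..1]=001100 (head:  ^)
Step 4: in state C at pos -3, read 0 -> (C,0)->write 1,move R,goto D. Now: state=D, head=-2, tape[-4..1]=011100 (head:   ^)
Step 5: in state D at pos -2, read 1 -> (D,1)->write 1,move R,goto A. Now: state=A, head=-1, tape[-4..1]=011100 (head:    ^)
Step 6: in state A at pos -1, read 1 -> (A,1)->write 0,move R,goto B. Now: state=B, head=0, tape[-4..1]=011000 (head:     ^)
Step 7: in state B at pos 0, read 0 -> (B,0)->write 1,move L,goto D. Now: state=D, head=-1, tape[-4..1]=011010 (head:    ^)
Step 8: in state D at pos -1, read 0 -> (D,0)->write 1,move L,goto C. Now: state=C, head=-2, tape[-4..1]=011110 (head:   ^)
Step 9: in state C at pos -2, read 1 -> (C,1)->write 1,move L,goto C. Now: state=C, head=-3, tape[-4..1]=011110 (head:  ^)
Step 10: in state C at pos -3, read 1 -> (C,1)->write 1,move L,goto C. Now: state=C, head=-4, tape[-5..1]=0011110 (head:  ^)
Step 11: in state C at pos -4, read 0 -> (C,0)->write 1,move R,goto D. Now: state=D, head=-3, tape[-5..1]=0111110 (head:   ^)
Step 12: in state D at pos -3, read 1 -> (D,1)->write 1,move R,goto A. Now: state=A, head=-2, tape[-5..1]=0111110 (head:    ^)
Step 13: in state A at pos -2, read 1 -> (A,1)->write 0,move R,goto B. Now: state=B, head=-1, tape[-5..1]=0110110 (head:     ^)
Step 14: in state B at pos -1, read 1 -> (B,1)->write 1,move R,goto H. Now: state=H, head=0, tape[-5..1]=0110110 (head:      ^)
State H reached at step 14; 14 <= 17 -> yes

Answer: yes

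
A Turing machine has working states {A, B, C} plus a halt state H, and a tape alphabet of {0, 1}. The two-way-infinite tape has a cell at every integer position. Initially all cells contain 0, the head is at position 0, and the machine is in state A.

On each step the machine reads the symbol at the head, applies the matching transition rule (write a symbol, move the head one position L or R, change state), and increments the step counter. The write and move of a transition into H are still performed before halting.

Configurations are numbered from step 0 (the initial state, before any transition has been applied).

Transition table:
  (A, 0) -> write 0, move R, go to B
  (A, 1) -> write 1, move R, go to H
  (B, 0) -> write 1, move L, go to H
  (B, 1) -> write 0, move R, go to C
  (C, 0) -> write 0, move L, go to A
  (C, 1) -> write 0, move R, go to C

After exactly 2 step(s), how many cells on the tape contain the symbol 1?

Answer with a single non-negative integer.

Answer: 1

Derivation:
Step 1: in state A at pos 0, read 0 -> (A,0)->write 0,move R,goto B. Now: state=B, head=1, tape[-1..2]=0000 (head:   ^)
Step 2: in state B at pos 1, read 0 -> (B,0)->write 1,move L,goto H. Now: state=H, head=0, tape[-1..2]=0010 (head:  ^)
Cells containing 1 after step 2: {1} -> 1 cell(s)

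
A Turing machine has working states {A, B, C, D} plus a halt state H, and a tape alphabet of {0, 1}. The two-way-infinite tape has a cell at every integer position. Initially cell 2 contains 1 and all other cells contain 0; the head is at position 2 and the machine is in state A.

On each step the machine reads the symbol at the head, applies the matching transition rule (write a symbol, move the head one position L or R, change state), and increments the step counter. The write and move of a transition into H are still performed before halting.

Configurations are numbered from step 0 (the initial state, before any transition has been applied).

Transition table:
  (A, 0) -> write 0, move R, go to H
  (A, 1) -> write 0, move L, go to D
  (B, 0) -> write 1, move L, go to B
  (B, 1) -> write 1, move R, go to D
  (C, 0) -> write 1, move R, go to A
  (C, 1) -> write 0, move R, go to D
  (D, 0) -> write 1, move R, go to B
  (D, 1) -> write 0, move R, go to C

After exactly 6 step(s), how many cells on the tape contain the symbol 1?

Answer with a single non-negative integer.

Step 1: in state A at pos 2, read 1 -> (A,1)->write 0,move L,goto D. Now: state=D, head=1, tape[0..3]=0000 (head:  ^)
Step 2: in state D at pos 1, read 0 -> (D,0)->write 1,move R,goto B. Now: state=B, head=2, tape[0..3]=0100 (head:   ^)
Step 3: in state B at pos 2, read 0 -> (B,0)->write 1,move L,goto B. Now: state=B, head=1, tape[0..3]=0110 (head:  ^)
Step 4: in state B at pos 1, read 1 -> (B,1)->write 1,move R,goto D. Now: state=D, head=2, tape[0..3]=0110 (head:   ^)
Step 5: in state D at pos 2, read 1 -> (D,1)->write 0,move R,goto C. Now: state=C, head=3, tape[0..4]=01000 (head:    ^)
Step 6: in state C at pos 3, read 0 -> (C,0)->write 1,move R,goto A. Now: state=A, head=4, tape[0..5]=010100 (head:     ^)
Cells containing 1 after step 6: {1, 3} -> 2 cell(s)

Answer: 2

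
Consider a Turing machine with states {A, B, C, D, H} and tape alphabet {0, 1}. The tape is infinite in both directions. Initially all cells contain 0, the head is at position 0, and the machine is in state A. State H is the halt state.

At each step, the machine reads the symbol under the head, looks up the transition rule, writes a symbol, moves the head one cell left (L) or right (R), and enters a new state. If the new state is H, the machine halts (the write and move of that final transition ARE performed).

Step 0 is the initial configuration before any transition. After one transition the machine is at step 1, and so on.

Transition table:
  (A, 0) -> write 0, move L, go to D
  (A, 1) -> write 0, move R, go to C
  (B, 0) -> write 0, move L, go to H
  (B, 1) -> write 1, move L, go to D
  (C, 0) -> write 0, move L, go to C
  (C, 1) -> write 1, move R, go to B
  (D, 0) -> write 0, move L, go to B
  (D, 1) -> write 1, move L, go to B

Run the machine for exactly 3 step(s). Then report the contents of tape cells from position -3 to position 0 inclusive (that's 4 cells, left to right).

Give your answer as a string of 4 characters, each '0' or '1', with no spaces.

Step 1: in state A at pos 0, read 0 -> (A,0)->write 0,move L,goto D. Now: state=D, head=-1, tape[-2..1]=0000 (head:  ^)
Step 2: in state D at pos -1, read 0 -> (D,0)->write 0,move L,goto B. Now: state=B, head=-2, tape[-3..1]=00000 (head:  ^)
Step 3: in state B at pos -2, read 0 -> (B,0)->write 0,move L,goto H. Now: state=H, head=-3, tape[-4..1]=000000 (head:  ^)

Answer: 0000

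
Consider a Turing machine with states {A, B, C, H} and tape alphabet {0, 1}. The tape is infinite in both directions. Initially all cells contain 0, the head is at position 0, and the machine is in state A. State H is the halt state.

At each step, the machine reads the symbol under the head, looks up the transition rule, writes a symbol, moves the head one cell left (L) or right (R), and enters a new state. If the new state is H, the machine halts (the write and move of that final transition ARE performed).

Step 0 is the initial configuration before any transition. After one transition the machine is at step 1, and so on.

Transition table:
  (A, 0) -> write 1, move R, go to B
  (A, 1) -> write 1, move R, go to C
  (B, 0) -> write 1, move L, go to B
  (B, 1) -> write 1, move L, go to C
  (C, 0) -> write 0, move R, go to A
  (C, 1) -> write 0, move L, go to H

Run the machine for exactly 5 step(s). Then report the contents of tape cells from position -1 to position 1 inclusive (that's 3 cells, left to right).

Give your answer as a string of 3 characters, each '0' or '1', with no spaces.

Step 1: in state A at pos 0, read 0 -> (A,0)->write 1,move R,goto B. Now: state=B, head=1, tape[-1..2]=0100 (head:   ^)
Step 2: in state B at pos 1, read 0 -> (B,0)->write 1,move L,goto B. Now: state=B, head=0, tape[-1..2]=0110 (head:  ^)
Step 3: in state B at pos 0, read 1 -> (B,1)->write 1,move L,goto C. Now: state=C, head=-1, tape[-2..2]=00110 (head:  ^)
Step 4: in state C at pos -1, read 0 -> (C,0)->write 0,move R,goto A. Now: state=A, head=0, tape[-2..2]=00110 (head:   ^)
Step 5: in state A at pos 0, read 1 -> (A,1)->write 1,move R,goto C. Now: state=C, head=1, tape[-2..2]=00110 (head:    ^)

Answer: 011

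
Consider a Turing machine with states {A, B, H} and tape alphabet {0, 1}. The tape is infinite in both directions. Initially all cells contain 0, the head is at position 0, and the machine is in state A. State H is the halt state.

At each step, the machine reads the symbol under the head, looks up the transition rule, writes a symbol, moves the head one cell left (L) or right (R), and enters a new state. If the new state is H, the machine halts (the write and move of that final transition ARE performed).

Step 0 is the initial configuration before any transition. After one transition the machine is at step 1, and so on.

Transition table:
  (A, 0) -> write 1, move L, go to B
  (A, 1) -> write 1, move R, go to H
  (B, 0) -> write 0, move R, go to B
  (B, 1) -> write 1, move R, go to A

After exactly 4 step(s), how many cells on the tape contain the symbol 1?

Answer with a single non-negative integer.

Step 1: in state A at pos 0, read 0 -> (A,0)->write 1,move L,goto B. Now: state=B, head=-1, tape[-2..1]=0010 (head:  ^)
Step 2: in state B at pos -1, read 0 -> (B,0)->write 0,move R,goto B. Now: state=B, head=0, tape[-2..1]=0010 (head:   ^)
Step 3: in state B at pos 0, read 1 -> (B,1)->write 1,move R,goto A. Now: state=A, head=1, tape[-2..2]=00100 (head:    ^)
Step 4: in state A at pos 1, read 0 -> (A,0)->write 1,move L,goto B. Now: state=B, head=0, tape[-2..2]=00110 (head:   ^)
Cells containing 1 after step 4: {0, 1} -> 2 cell(s)

Answer: 2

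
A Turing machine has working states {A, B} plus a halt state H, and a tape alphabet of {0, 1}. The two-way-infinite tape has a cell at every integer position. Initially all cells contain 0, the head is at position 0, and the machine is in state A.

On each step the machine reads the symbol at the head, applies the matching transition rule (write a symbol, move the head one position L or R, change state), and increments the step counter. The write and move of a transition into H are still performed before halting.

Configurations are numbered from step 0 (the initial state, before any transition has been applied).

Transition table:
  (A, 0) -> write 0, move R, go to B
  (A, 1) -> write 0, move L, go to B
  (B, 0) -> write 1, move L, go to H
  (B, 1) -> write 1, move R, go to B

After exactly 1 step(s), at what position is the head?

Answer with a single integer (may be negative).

Step 1: in state A at pos 0, read 0 -> (A,0)->write 0,move R,goto B. Now: state=B, head=1, tape[-1..2]=0000 (head:   ^)

Answer: 1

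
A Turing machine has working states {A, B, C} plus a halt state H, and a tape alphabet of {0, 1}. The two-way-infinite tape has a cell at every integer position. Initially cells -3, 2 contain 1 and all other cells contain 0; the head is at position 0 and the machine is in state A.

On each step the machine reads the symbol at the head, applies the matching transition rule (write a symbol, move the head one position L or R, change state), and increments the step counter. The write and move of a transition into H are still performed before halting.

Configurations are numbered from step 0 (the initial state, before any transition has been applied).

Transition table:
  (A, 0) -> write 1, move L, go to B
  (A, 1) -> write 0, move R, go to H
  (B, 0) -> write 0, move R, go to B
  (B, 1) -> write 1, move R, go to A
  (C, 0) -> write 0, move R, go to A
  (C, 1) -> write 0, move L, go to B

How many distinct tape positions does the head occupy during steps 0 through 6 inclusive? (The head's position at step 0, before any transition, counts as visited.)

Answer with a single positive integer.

Step 1: in state A at pos 0, read 0 -> (A,0)->write 1,move L,goto B. Now: state=B, head=-1, tape[-4..3]=01001010 (head:    ^)
Step 2: in state B at pos -1, read 0 -> (B,0)->write 0,move R,goto B. Now: state=B, head=0, tape[-4..3]=01001010 (head:     ^)
Step 3: in state B at pos 0, read 1 -> (B,1)->write 1,move R,goto A. Now: state=A, head=1, tape[-4..3]=01001010 (head:      ^)
Step 4: in state A at pos 1, read 0 -> (A,0)->write 1,move L,goto B. Now: state=B, head=0, tape[-4..3]=01001110 (head:     ^)
Step 5: in state B at pos 0, read 1 -> (B,1)->write 1,move R,goto A. Now: state=A, head=1, tape[-4..3]=01001110 (head:      ^)
Step 6: in state A at pos 1, read 1 -> (A,1)->write 0,move R,goto H. Now: state=H, head=2, tape[-4..3]=01001010 (head:       ^)
Head positions at steps 0..6: starting at 0, distinct positions visited = {-1, 0, 1, 2} -> 4 position(s)

Answer: 4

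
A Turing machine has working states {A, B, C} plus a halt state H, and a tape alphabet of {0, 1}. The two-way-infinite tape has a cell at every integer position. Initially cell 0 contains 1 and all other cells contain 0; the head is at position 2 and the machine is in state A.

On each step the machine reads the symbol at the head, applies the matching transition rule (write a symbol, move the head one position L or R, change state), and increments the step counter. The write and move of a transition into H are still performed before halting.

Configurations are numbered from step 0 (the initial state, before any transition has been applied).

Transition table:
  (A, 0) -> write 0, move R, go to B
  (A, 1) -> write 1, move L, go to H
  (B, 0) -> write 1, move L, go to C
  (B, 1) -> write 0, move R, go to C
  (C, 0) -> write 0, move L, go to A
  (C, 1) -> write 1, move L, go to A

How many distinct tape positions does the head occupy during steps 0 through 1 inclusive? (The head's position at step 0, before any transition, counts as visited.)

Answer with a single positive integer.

Answer: 2

Derivation:
Step 1: in state A at pos 2, read 0 -> (A,0)->write 0,move R,goto B. Now: state=B, head=3, tape[-1..4]=010000 (head:     ^)
Head positions at steps 0..1: starting at 2, distinct positions visited = {2, 3} -> 2 position(s)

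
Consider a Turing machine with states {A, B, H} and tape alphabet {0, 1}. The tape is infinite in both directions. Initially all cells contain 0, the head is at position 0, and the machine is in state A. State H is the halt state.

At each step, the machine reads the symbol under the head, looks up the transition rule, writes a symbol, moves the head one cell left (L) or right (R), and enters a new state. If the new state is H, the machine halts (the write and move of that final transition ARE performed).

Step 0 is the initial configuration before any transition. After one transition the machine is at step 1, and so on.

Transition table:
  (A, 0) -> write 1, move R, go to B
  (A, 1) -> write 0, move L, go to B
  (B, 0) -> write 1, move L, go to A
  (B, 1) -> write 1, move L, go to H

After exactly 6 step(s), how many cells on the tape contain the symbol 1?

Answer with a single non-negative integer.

Answer: 3

Derivation:
Step 1: in state A at pos 0, read 0 -> (A,0)->write 1,move R,goto B. Now: state=B, head=1, tape[-1..2]=0100 (head:   ^)
Step 2: in state B at pos 1, read 0 -> (B,0)->write 1,move L,goto A. Now: state=A, head=0, tape[-1..2]=0110 (head:  ^)
Step 3: in state A at pos 0, read 1 -> (A,1)->write 0,move L,goto B. Now: state=B, head=-1, tape[-2..2]=00010 (head:  ^)
Step 4: in state B at pos -1, read 0 -> (B,0)->write 1,move L,goto A. Now: state=A, head=-2, tape[-3..2]=001010 (head:  ^)
Step 5: in state A at pos -2, read 0 -> (A,0)->write 1,move R,goto B. Now: state=B, head=-1, tape[-3..2]=011010 (head:   ^)
Step 6: in state B at pos -1, read 1 -> (B,1)->write 1,move L,goto H. Now: state=H, head=-2, tape[-3..2]=011010 (head:  ^)
Cells containing 1 after step 6: {-2, -1, 1} -> 3 cell(s)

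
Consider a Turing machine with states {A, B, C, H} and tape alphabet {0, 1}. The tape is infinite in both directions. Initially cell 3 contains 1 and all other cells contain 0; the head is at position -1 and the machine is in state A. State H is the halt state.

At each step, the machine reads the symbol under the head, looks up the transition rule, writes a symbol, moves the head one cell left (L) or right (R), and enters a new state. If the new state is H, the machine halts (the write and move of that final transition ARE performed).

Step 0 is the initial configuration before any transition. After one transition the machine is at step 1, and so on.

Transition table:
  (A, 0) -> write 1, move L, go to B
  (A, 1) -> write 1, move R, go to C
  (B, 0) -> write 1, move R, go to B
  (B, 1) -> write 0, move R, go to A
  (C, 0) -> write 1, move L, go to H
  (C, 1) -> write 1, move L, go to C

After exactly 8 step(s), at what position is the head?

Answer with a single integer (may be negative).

Step 1: in state A at pos -1, read 0 -> (A,0)->write 1,move L,goto B. Now: state=B, head=-2, tape[-3..4]=00100010 (head:  ^)
Step 2: in state B at pos -2, read 0 -> (B,0)->write 1,move R,goto B. Now: state=B, head=-1, tape[-3..4]=01100010 (head:   ^)
Step 3: in state B at pos -1, read 1 -> (B,1)->write 0,move R,goto A. Now: state=A, head=0, tape[-3..4]=01000010 (head:    ^)
Step 4: in state A at pos 0, read 0 -> (A,0)->write 1,move L,goto B. Now: state=B, head=-1, tape[-3..4]=01010010 (head:   ^)
Step 5: in state B at pos -1, read 0 -> (B,0)->write 1,move R,goto B. Now: state=B, head=0, tape[-3..4]=01110010 (head:    ^)
Step 6: in state B at pos 0, read 1 -> (B,1)->write 0,move R,goto A. Now: state=A, head=1, tape[-3..4]=01100010 (head:     ^)
Step 7: in state A at pos 1, read 0 -> (A,0)->write 1,move L,goto B. Now: state=B, head=0, tape[-3..4]=01101010 (head:    ^)
Step 8: in state B at pos 0, read 0 -> (B,0)->write 1,move R,goto B. Now: state=B, head=1, tape[-3..4]=01111010 (head:     ^)

Answer: 1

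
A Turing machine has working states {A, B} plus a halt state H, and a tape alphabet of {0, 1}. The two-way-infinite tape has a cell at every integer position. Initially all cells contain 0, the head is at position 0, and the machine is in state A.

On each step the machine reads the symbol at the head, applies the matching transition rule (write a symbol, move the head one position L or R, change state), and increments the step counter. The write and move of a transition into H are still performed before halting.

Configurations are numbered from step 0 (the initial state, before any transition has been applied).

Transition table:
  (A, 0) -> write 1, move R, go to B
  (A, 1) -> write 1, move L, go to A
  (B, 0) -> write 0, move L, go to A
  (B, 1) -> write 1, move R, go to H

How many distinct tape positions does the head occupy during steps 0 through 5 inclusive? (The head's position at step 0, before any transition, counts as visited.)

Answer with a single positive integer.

Answer: 3

Derivation:
Step 1: in state A at pos 0, read 0 -> (A,0)->write 1,move R,goto B. Now: state=B, head=1, tape[-1..2]=0100 (head:   ^)
Step 2: in state B at pos 1, read 0 -> (B,0)->write 0,move L,goto A. Now: state=A, head=0, tape[-1..2]=0100 (head:  ^)
Step 3: in state A at pos 0, read 1 -> (A,1)->write 1,move L,goto A. Now: state=A, head=-1, tape[-2..2]=00100 (head:  ^)
Step 4: in state A at pos -1, read 0 -> (A,0)->write 1,move R,goto B. Now: state=B, head=0, tape[-2..2]=01100 (head:   ^)
Step 5: in state B at pos 0, read 1 -> (B,1)->write 1,move R,goto H. Now: state=H, head=1, tape[-2..2]=01100 (head:    ^)
Head positions at steps 0..5: starting at 0, distinct positions visited = {-1, 0, 1} -> 3 position(s)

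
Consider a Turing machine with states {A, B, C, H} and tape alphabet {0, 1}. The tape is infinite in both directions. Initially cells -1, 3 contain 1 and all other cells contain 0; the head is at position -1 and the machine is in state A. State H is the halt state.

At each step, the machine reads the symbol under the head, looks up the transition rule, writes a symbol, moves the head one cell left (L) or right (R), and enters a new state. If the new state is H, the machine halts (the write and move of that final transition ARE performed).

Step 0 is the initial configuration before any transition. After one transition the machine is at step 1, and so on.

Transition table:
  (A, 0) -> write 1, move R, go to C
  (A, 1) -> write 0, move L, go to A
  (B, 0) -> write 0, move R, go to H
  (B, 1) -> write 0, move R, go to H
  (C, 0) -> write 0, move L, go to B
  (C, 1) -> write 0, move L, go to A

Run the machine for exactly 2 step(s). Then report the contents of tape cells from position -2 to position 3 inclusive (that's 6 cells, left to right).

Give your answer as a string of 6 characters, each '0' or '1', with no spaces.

Answer: 100001

Derivation:
Step 1: in state A at pos -1, read 1 -> (A,1)->write 0,move L,goto A. Now: state=A, head=-2, tape[-3..4]=00000010 (head:  ^)
Step 2: in state A at pos -2, read 0 -> (A,0)->write 1,move R,goto C. Now: state=C, head=-1, tape[-3..4]=01000010 (head:   ^)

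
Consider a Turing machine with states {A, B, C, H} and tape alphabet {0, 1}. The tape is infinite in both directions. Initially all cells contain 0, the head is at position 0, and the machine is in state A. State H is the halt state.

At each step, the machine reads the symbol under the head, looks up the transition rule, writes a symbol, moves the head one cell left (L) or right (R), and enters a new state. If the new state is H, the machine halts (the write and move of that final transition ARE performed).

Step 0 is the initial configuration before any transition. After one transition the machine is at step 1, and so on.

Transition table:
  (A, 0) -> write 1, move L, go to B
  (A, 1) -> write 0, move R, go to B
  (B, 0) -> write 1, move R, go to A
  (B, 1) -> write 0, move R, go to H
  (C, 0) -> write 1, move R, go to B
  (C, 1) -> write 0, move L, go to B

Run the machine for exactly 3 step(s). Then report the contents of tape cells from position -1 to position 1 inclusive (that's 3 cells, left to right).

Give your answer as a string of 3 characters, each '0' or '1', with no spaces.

Step 1: in state A at pos 0, read 0 -> (A,0)->write 1,move L,goto B. Now: state=B, head=-1, tape[-2..1]=0010 (head:  ^)
Step 2: in state B at pos -1, read 0 -> (B,0)->write 1,move R,goto A. Now: state=A, head=0, tape[-2..1]=0110 (head:   ^)
Step 3: in state A at pos 0, read 1 -> (A,1)->write 0,move R,goto B. Now: state=B, head=1, tape[-2..2]=01000 (head:    ^)

Answer: 100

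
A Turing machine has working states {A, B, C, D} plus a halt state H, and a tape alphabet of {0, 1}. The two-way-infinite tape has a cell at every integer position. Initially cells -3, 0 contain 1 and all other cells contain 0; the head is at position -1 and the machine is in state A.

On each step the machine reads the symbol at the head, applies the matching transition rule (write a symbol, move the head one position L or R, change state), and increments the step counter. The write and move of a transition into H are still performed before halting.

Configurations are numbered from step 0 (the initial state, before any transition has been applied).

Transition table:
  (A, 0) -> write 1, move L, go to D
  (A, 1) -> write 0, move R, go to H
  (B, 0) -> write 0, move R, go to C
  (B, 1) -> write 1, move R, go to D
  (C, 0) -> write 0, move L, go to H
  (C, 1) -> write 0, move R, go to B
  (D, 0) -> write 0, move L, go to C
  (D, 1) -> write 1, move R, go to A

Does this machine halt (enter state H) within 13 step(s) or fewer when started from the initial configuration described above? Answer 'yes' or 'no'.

Step 1: in state A at pos -1, read 0 -> (A,0)->write 1,move L,goto D. Now: state=D, head=-2, tape[-4..1]=010110 (head:   ^)
Step 2: in state D at pos -2, read 0 -> (D,0)->write 0,move L,goto C. Now: state=C, head=-3, tape[-4..1]=010110 (head:  ^)
Step 3: in state C at pos -3, read 1 -> (C,1)->write 0,move R,goto B. Now: state=B, head=-2, tape[-4..1]=000110 (head:   ^)
Step 4: in state B at pos -2, read 0 -> (B,0)->write 0,move R,goto C. Now: state=C, head=-1, tape[-4..1]=000110 (head:    ^)
Step 5: in state C at pos -1, read 1 -> (C,1)->write 0,move R,goto B. Now: state=B, head=0, tape[-4..1]=000010 (head:     ^)
Step 6: in state B at pos 0, read 1 -> (B,1)->write 1,move R,goto D. Now: state=D, head=1, tape[-4..2]=0000100 (head:      ^)
Step 7: in state D at pos 1, read 0 -> (D,0)->write 0,move L,goto C. Now: state=C, head=0, tape[-4..2]=0000100 (head:     ^)
Step 8: in state C at pos 0, read 1 -> (C,1)->write 0,move R,goto B. Now: state=B, head=1, tape[-4..2]=0000000 (head:      ^)
Step 9: in state B at pos 1, read 0 -> (B,0)->write 0,move R,goto C. Now: state=C, head=2, tape[-4..3]=00000000 (head:       ^)
Step 10: in state C at pos 2, read 0 -> (C,0)->write 0,move L,goto H. Now: state=H, head=1, tape[-4..3]=00000000 (head:      ^)
State H reached at step 10; 10 <= 13 -> yes

Answer: yes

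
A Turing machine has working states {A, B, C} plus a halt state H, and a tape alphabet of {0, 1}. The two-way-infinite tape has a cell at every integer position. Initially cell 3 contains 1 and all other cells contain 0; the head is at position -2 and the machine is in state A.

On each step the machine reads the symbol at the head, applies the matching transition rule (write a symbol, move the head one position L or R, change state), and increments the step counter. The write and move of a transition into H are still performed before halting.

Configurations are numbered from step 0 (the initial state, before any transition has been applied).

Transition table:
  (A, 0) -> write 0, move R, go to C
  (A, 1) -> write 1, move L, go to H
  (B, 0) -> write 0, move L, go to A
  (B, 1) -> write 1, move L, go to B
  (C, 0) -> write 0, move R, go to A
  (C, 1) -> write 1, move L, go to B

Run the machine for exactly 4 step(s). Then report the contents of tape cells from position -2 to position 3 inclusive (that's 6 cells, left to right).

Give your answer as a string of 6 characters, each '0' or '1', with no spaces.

Answer: 000001

Derivation:
Step 1: in state A at pos -2, read 0 -> (A,0)->write 0,move R,goto C. Now: state=C, head=-1, tape[-3..4]=00000010 (head:   ^)
Step 2: in state C at pos -1, read 0 -> (C,0)->write 0,move R,goto A. Now: state=A, head=0, tape[-3..4]=00000010 (head:    ^)
Step 3: in state A at pos 0, read 0 -> (A,0)->write 0,move R,goto C. Now: state=C, head=1, tape[-3..4]=00000010 (head:     ^)
Step 4: in state C at pos 1, read 0 -> (C,0)->write 0,move R,goto A. Now: state=A, head=2, tape[-3..4]=00000010 (head:      ^)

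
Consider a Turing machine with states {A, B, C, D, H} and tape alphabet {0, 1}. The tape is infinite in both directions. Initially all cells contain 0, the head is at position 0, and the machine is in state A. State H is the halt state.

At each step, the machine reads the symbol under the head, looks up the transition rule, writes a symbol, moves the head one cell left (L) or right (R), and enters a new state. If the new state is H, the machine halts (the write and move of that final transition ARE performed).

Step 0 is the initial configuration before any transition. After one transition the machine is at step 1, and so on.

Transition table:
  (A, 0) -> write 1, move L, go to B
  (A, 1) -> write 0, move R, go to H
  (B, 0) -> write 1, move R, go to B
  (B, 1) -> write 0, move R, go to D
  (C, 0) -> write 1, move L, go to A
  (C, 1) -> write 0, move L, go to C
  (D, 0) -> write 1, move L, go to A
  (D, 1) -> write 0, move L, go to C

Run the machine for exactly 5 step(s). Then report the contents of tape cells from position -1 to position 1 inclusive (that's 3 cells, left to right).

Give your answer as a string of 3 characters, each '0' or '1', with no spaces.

Answer: 111

Derivation:
Step 1: in state A at pos 0, read 0 -> (A,0)->write 1,move L,goto B. Now: state=B, head=-1, tape[-2..1]=0010 (head:  ^)
Step 2: in state B at pos -1, read 0 -> (B,0)->write 1,move R,goto B. Now: state=B, head=0, tape[-2..1]=0110 (head:   ^)
Step 3: in state B at pos 0, read 1 -> (B,1)->write 0,move R,goto D. Now: state=D, head=1, tape[-2..2]=01000 (head:    ^)
Step 4: in state D at pos 1, read 0 -> (D,0)->write 1,move L,goto A. Now: state=A, head=0, tape[-2..2]=01010 (head:   ^)
Step 5: in state A at pos 0, read 0 -> (A,0)->write 1,move L,goto B. Now: state=B, head=-1, tape[-2..2]=01110 (head:  ^)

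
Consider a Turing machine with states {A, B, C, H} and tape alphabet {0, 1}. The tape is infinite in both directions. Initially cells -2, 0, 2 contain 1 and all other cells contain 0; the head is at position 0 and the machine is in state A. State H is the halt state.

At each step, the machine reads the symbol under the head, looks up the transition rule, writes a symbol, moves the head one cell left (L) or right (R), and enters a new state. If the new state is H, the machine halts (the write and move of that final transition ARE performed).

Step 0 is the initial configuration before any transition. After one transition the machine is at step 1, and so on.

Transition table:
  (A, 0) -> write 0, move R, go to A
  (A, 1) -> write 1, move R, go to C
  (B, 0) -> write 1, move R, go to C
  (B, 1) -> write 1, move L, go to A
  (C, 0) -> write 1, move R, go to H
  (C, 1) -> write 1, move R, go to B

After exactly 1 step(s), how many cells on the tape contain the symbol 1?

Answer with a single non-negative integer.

Answer: 3

Derivation:
Step 1: in state A at pos 0, read 1 -> (A,1)->write 1,move R,goto C. Now: state=C, head=1, tape[-3..3]=0101010 (head:     ^)
Cells containing 1 after step 1: {-2, 0, 2} -> 3 cell(s)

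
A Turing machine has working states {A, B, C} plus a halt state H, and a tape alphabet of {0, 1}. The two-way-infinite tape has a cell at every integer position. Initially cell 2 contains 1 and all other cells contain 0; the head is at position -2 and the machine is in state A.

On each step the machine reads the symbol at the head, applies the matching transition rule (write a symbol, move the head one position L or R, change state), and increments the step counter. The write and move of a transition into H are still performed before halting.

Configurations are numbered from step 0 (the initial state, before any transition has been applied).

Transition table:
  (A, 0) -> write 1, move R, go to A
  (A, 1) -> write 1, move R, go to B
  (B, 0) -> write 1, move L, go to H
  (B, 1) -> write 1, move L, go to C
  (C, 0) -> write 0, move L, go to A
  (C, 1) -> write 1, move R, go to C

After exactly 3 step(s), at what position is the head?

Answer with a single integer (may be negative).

Answer: 1

Derivation:
Step 1: in state A at pos -2, read 0 -> (A,0)->write 1,move R,goto A. Now: state=A, head=-1, tape[-3..3]=0100010 (head:   ^)
Step 2: in state A at pos -1, read 0 -> (A,0)->write 1,move R,goto A. Now: state=A, head=0, tape[-3..3]=0110010 (head:    ^)
Step 3: in state A at pos 0, read 0 -> (A,0)->write 1,move R,goto A. Now: state=A, head=1, tape[-3..3]=0111010 (head:     ^)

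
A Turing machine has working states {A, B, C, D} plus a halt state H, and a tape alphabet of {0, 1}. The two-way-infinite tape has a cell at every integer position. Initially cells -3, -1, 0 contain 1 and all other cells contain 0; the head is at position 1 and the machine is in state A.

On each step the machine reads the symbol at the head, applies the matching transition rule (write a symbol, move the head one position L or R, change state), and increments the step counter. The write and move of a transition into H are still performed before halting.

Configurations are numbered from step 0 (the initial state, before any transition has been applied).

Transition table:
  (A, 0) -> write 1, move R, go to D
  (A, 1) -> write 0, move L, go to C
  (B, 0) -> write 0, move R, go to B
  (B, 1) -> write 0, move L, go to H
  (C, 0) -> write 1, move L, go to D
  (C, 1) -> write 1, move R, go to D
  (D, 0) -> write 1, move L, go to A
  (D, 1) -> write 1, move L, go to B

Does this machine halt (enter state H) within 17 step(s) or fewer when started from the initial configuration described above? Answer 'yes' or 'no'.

Step 1: in state A at pos 1, read 0 -> (A,0)->write 1,move R,goto D. Now: state=D, head=2, tape[-4..3]=01011100 (head:       ^)
Step 2: in state D at pos 2, read 0 -> (D,0)->write 1,move L,goto A. Now: state=A, head=1, tape[-4..3]=01011110 (head:      ^)
Step 3: in state A at pos 1, read 1 -> (A,1)->write 0,move L,goto C. Now: state=C, head=0, tape[-4..3]=01011010 (head:     ^)
Step 4: in state C at pos 0, read 1 -> (C,1)->write 1,move R,goto D. Now: state=D, head=1, tape[-4..3]=01011010 (head:      ^)
Step 5: in state D at pos 1, read 0 -> (D,0)->write 1,move L,goto A. Now: state=A, head=0, tape[-4..3]=01011110 (head:     ^)
Step 6: in state A at pos 0, read 1 -> (A,1)->write 0,move L,goto C. Now: state=C, head=-1, tape[-4..3]=01010110 (head:    ^)
Step 7: in state C at pos -1, read 1 -> (C,1)->write 1,move R,goto D. Now: state=D, head=0, tape[-4..3]=01010110 (head:     ^)
Step 8: in state D at pos 0, read 0 -> (D,0)->write 1,move L,goto A. Now: state=A, head=-1, tape[-4..3]=01011110 (head:    ^)
Step 9: in state A at pos -1, read 1 -> (A,1)->write 0,move L,goto C. Now: state=C, head=-2, tape[-4..3]=01001110 (head:   ^)
Step 10: in state C at pos -2, read 0 -> (C,0)->write 1,move L,goto D. Now: state=D, head=-3, tape[-4..3]=01101110 (head:  ^)
Step 11: in state D at pos -3, read 1 -> (D,1)->write 1,move L,goto B. Now: state=B, head=-4, tape[-5..3]=001101110 (head:  ^)
Step 12: in state B at pos -4, read 0 -> (B,0)->write 0,move R,goto B. Now: state=B, head=-3, tape[-5..3]=001101110 (head:   ^)
Step 13: in state B at pos -3, read 1 -> (B,1)->write 0,move L,goto H. Now: state=H, head=-4, tape[-5..3]=000101110 (head:  ^)
State H reached at step 13; 13 <= 17 -> yes

Answer: yes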